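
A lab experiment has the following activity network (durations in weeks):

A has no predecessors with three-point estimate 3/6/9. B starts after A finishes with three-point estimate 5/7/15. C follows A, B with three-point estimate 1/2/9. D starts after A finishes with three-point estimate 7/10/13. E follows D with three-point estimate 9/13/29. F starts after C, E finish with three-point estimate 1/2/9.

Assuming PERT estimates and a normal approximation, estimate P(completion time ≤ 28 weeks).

te_A = (3 + 4·6 + 9)/6 = 36/6 = 6; σ²_A = ((9−3)/6)² = 1.000
te_B = (5 + 4·7 + 15)/6 = 48/6 = 8; σ²_B = ((15−5)/6)² = 2.778
te_C = (1 + 4·2 + 9)/6 = 18/6 = 3; σ²_C = ((9−1)/6)² = 1.778
te_D = (7 + 4·10 + 13)/6 = 60/6 = 10; σ²_D = ((13−7)/6)² = 1.000
te_E = (9 + 4·13 + 29)/6 = 90/6 = 15; σ²_E = ((29−9)/6)² = 11.111
te_F = (1 + 4·2 + 9)/6 = 18/6 = 3; σ²_F = ((9−1)/6)² = 1.778

Forward pass:
ES_A = 0; EF_A = 6
ES_B = 6; EF_B = 6+8 = 14
ES_C = max(EF_A=6, EF_B=14) = 14; EF_C = 14+3 = 17
ES_D = 6; EF_D = 6+10 = 16
ES_E = 16; EF_E = 16+15 = 31
ES_F = max(EF_C=17, EF_E=31) = 31; EF_F = 31+3 = 34
Expected project duration μ = 34 weeks. Critical path: A → D → E → F.

Variance along critical path = 1.000 + 1.000 + 11.111 + 1.778 = 14.889; σ = √14.889 = 3.859 weeks.
Z = (28 − 34) / 3.859 = -1.555
P(T ≤ 28) = Φ(-1.555) ≈ 0.060

0.060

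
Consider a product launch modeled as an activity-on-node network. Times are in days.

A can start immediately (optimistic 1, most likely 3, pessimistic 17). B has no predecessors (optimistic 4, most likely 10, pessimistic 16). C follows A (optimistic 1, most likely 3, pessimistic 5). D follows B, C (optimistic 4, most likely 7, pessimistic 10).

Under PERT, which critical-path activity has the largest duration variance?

te_A = (1 + 4·3 + 17)/6 = 30/6 = 5; σ²_A = ((17−1)/6)² = 7.111
te_B = (4 + 4·10 + 16)/6 = 60/6 = 10; σ²_B = ((16−4)/6)² = 4.000
te_C = (1 + 4·3 + 5)/6 = 18/6 = 3; σ²_C = ((5−1)/6)² = 0.444
te_D = (4 + 4·7 + 10)/6 = 42/6 = 7; σ²_D = ((10−4)/6)² = 1.000

Forward pass:
ES_A = 0; EF_A = 5
ES_B = 0; EF_B = 10
ES_C = 5; EF_C = 5+3 = 8
ES_D = max(EF_B=10, EF_C=8) = 10; EF_D = 10+7 = 17
Expected project duration μ = 17 days. Critical path: B → D.

Variances on critical path: σ²_B=4.000, σ²_D=1.000.
Largest is σ²_B = 4.000.

B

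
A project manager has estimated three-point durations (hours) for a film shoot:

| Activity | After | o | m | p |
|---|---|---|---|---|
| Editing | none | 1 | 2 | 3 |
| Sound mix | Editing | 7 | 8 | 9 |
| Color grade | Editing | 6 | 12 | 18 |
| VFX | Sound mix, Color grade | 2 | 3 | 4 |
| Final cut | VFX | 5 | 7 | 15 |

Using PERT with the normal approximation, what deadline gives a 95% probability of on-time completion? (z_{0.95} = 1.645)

te_Editing = (1 + 4·2 + 3)/6 = 12/6 = 2; σ²_Editing = ((3−1)/6)² = 0.111
te_Sound mix = (7 + 4·8 + 9)/6 = 48/6 = 8; σ²_Sound mix = ((9−7)/6)² = 0.111
te_Color grade = (6 + 4·12 + 18)/6 = 72/6 = 12; σ²_Color grade = ((18−6)/6)² = 4.000
te_VFX = (2 + 4·3 + 4)/6 = 18/6 = 3; σ²_VFX = ((4−2)/6)² = 0.111
te_Final cut = (5 + 4·7 + 15)/6 = 48/6 = 8; σ²_Final cut = ((15−5)/6)² = 2.778

Forward pass:
ES_Editing = 0; EF_Editing = 2
ES_Sound mix = 2; EF_Sound mix = 2+8 = 10
ES_Color grade = 2; EF_Color grade = 2+12 = 14
ES_VFX = max(EF_Sound mix=10, EF_Color grade=14) = 14; EF_VFX = 14+3 = 17
ES_Final cut = 17; EF_Final cut = 17+8 = 25
Expected project duration μ = 25 hours. Critical path: Editing → Color grade → VFX → Final cut.

Variance along critical path = 0.111 + 4.000 + 0.111 + 2.778 = 7.000; σ = 2.646 hours.
D = μ + z·σ = 25 + 1.645·2.646 = 29.4 hours

29.4 hours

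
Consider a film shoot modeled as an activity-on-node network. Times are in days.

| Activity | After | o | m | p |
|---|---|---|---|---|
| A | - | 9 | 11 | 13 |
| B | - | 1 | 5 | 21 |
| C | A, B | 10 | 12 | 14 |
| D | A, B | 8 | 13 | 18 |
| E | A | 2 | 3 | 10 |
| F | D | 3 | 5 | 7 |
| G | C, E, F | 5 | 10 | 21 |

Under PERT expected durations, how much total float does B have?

4 days

te_A = (9 + 4·11 + 13)/6 = 66/6 = 11
te_B = (1 + 4·5 + 21)/6 = 42/6 = 7
te_C = (10 + 4·12 + 14)/6 = 72/6 = 12
te_D = (8 + 4·13 + 18)/6 = 78/6 = 13
te_E = (2 + 4·3 + 10)/6 = 24/6 = 4
te_F = (3 + 4·5 + 7)/6 = 30/6 = 5
te_G = (5 + 4·10 + 21)/6 = 66/6 = 11

Forward pass:
ES_A = 0; EF_A = 11
ES_B = 0; EF_B = 7
ES_C = max(EF_A=11, EF_B=7) = 11; EF_C = 11+12 = 23
ES_D = max(EF_A=11, EF_B=7) = 11; EF_D = 11+13 = 24
ES_E = 11; EF_E = 11+4 = 15
ES_F = 24; EF_F = 24+5 = 29
ES_G = max(EF_C=23, EF_E=15, EF_F=29) = 29; EF_G = 29+11 = 40
Expected project duration μ = 40 days. Critical path: A → D → F → G.

Backward pass:
LF_G = 40; LS_G = 40−11 = 29
LF_F = LS_G = 29; LS_F = 29−5 = 24
LF_E = LS_G = 29; LS_E = 29−4 = 25
LF_D = LS_F = 24; LS_D = 24−13 = 11
LF_C = LS_G = 29; LS_C = 29−12 = 17
LF_B = min(LS_C=17, LS_D=11) = 11; LS_B = 11−7 = 4
LF_A = min(LS_C=17, LS_D=11, LS_E=25) = 11; LS_A = 11−11 = 0
Slack_B = LS_B − ES_B = 4 − 0 = 4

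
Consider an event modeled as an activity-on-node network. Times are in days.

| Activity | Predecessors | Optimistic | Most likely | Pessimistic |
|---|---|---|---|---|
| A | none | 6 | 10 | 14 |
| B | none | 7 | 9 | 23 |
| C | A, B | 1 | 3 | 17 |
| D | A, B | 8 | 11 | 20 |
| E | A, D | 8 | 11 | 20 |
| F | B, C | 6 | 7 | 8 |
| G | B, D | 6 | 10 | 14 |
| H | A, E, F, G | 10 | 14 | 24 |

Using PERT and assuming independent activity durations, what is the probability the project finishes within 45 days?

0.135

te_A = (6 + 4·10 + 14)/6 = 60/6 = 10; σ²_A = ((14−6)/6)² = 1.778
te_B = (7 + 4·9 + 23)/6 = 66/6 = 11; σ²_B = ((23−7)/6)² = 7.111
te_C = (1 + 4·3 + 17)/6 = 30/6 = 5; σ²_C = ((17−1)/6)² = 7.111
te_D = (8 + 4·11 + 20)/6 = 72/6 = 12; σ²_D = ((20−8)/6)² = 4.000
te_E = (8 + 4·11 + 20)/6 = 72/6 = 12; σ²_E = ((20−8)/6)² = 4.000
te_F = (6 + 4·7 + 8)/6 = 42/6 = 7; σ²_F = ((8−6)/6)² = 0.111
te_G = (6 + 4·10 + 14)/6 = 60/6 = 10; σ²_G = ((14−6)/6)² = 1.778
te_H = (10 + 4·14 + 24)/6 = 90/6 = 15; σ²_H = ((24−10)/6)² = 5.444

Forward pass:
ES_A = 0; EF_A = 10
ES_B = 0; EF_B = 11
ES_C = max(EF_A=10, EF_B=11) = 11; EF_C = 11+5 = 16
ES_D = max(EF_A=10, EF_B=11) = 11; EF_D = 11+12 = 23
ES_E = max(EF_A=10, EF_D=23) = 23; EF_E = 23+12 = 35
ES_F = max(EF_B=11, EF_C=16) = 16; EF_F = 16+7 = 23
ES_G = max(EF_B=11, EF_D=23) = 23; EF_G = 23+10 = 33
ES_H = max(EF_A=10, EF_E=35, EF_F=23, EF_G=33) = 35; EF_H = 35+15 = 50
Expected project duration μ = 50 days. Critical path: B → D → E → H.

Variance along critical path = 7.111 + 4.000 + 4.000 + 5.444 = 20.556; σ = √20.556 = 4.534 days.
Z = (45 − 50) / 4.534 = -1.103
P(T ≤ 45) = Φ(-1.103) ≈ 0.135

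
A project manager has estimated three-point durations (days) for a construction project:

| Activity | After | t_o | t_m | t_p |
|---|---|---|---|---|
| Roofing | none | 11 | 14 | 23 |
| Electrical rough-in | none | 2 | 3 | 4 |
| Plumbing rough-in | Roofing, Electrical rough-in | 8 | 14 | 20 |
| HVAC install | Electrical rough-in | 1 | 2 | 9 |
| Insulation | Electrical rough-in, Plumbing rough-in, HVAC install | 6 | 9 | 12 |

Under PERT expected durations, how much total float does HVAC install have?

te_Roofing = (11 + 4·14 + 23)/6 = 90/6 = 15
te_Electrical rough-in = (2 + 4·3 + 4)/6 = 18/6 = 3
te_Plumbing rough-in = (8 + 4·14 + 20)/6 = 84/6 = 14
te_HVAC install = (1 + 4·2 + 9)/6 = 18/6 = 3
te_Insulation = (6 + 4·9 + 12)/6 = 54/6 = 9

Forward pass:
ES_Roofing = 0; EF_Roofing = 15
ES_Electrical rough-in = 0; EF_Electrical rough-in = 3
ES_Plumbing rough-in = max(EF_Roofing=15, EF_Electrical rough-in=3) = 15; EF_Plumbing rough-in = 15+14 = 29
ES_HVAC install = 3; EF_HVAC install = 3+3 = 6
ES_Insulation = max(EF_Electrical rough-in=3, EF_Plumbing rough-in=29, EF_HVAC install=6) = 29; EF_Insulation = 29+9 = 38
Expected project duration μ = 38 days. Critical path: Roofing → Plumbing rough-in → Insulation.

Backward pass:
LF_Insulation = 38; LS_Insulation = 38−9 = 29
LF_HVAC install = LS_Insulation = 29; LS_HVAC install = 29−3 = 26
LF_Plumbing rough-in = LS_Insulation = 29; LS_Plumbing rough-in = 29−14 = 15
LF_Electrical rough-in = min(LS_Plumbing rough-in=15, LS_HVAC install=26, LS_Insulation=29) = 15; LS_Electrical rough-in = 15−3 = 12
LF_Roofing = LS_Plumbing rough-in = 15; LS_Roofing = 15−15 = 0
Slack_HVAC install = LS_HVAC install − ES_HVAC install = 26 − 3 = 23

23 days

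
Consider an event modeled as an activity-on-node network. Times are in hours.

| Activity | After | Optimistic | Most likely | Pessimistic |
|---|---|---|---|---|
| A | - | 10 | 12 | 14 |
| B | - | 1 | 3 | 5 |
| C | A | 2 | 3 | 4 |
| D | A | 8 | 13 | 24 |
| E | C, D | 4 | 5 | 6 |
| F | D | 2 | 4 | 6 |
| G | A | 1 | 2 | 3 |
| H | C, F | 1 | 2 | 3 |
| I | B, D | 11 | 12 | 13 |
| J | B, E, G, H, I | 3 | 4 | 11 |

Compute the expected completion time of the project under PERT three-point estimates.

te_A = (10 + 4·12 + 14)/6 = 72/6 = 12
te_B = (1 + 4·3 + 5)/6 = 18/6 = 3
te_C = (2 + 4·3 + 4)/6 = 18/6 = 3
te_D = (8 + 4·13 + 24)/6 = 84/6 = 14
te_E = (4 + 4·5 + 6)/6 = 30/6 = 5
te_F = (2 + 4·4 + 6)/6 = 24/6 = 4
te_G = (1 + 4·2 + 3)/6 = 12/6 = 2
te_H = (1 + 4·2 + 3)/6 = 12/6 = 2
te_I = (11 + 4·12 + 13)/6 = 72/6 = 12
te_J = (3 + 4·4 + 11)/6 = 30/6 = 5

Forward pass:
ES_A = 0; EF_A = 12
ES_B = 0; EF_B = 3
ES_C = 12; EF_C = 12+3 = 15
ES_D = 12; EF_D = 12+14 = 26
ES_E = max(EF_C=15, EF_D=26) = 26; EF_E = 26+5 = 31
ES_F = 26; EF_F = 26+4 = 30
ES_G = 12; EF_G = 12+2 = 14
ES_H = max(EF_C=15, EF_F=30) = 30; EF_H = 30+2 = 32
ES_I = max(EF_B=3, EF_D=26) = 26; EF_I = 26+12 = 38
ES_J = max(EF_B=3, EF_E=31, EF_G=14, EF_H=32, EF_I=38) = 38; EF_J = 38+5 = 43
Expected project duration μ = 43 hours. Critical path: A → D → I → J.

43 hours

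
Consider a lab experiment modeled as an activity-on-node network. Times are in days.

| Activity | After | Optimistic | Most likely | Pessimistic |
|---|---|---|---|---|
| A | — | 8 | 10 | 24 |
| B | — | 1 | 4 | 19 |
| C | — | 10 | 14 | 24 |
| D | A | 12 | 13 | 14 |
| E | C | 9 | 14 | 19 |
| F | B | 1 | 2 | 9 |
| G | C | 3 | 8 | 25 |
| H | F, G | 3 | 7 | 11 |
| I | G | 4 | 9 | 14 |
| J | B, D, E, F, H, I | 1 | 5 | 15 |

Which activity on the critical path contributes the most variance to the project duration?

G

te_A = (8 + 4·10 + 24)/6 = 72/6 = 12; σ²_A = ((24−8)/6)² = 7.111
te_B = (1 + 4·4 + 19)/6 = 36/6 = 6; σ²_B = ((19−1)/6)² = 9.000
te_C = (10 + 4·14 + 24)/6 = 90/6 = 15; σ²_C = ((24−10)/6)² = 5.444
te_D = (12 + 4·13 + 14)/6 = 78/6 = 13; σ²_D = ((14−12)/6)² = 0.111
te_E = (9 + 4·14 + 19)/6 = 84/6 = 14; σ²_E = ((19−9)/6)² = 2.778
te_F = (1 + 4·2 + 9)/6 = 18/6 = 3; σ²_F = ((9−1)/6)² = 1.778
te_G = (3 + 4·8 + 25)/6 = 60/6 = 10; σ²_G = ((25−3)/6)² = 13.444
te_H = (3 + 4·7 + 11)/6 = 42/6 = 7; σ²_H = ((11−3)/6)² = 1.778
te_I = (4 + 4·9 + 14)/6 = 54/6 = 9; σ²_I = ((14−4)/6)² = 2.778
te_J = (1 + 4·5 + 15)/6 = 36/6 = 6; σ²_J = ((15−1)/6)² = 5.444

Forward pass:
ES_A = 0; EF_A = 12
ES_B = 0; EF_B = 6
ES_C = 0; EF_C = 15
ES_D = 12; EF_D = 12+13 = 25
ES_E = 15; EF_E = 15+14 = 29
ES_F = 6; EF_F = 6+3 = 9
ES_G = 15; EF_G = 15+10 = 25
ES_H = max(EF_F=9, EF_G=25) = 25; EF_H = 25+7 = 32
ES_I = 25; EF_I = 25+9 = 34
ES_J = max(EF_B=6, EF_D=25, EF_E=29, EF_F=9, EF_H=32, EF_I=34) = 34; EF_J = 34+6 = 40
Expected project duration μ = 40 days. Critical path: C → G → I → J.

Variances on critical path: σ²_C=5.444, σ²_G=13.444, σ²_I=2.778, σ²_J=5.444.
Largest is σ²_G = 13.444.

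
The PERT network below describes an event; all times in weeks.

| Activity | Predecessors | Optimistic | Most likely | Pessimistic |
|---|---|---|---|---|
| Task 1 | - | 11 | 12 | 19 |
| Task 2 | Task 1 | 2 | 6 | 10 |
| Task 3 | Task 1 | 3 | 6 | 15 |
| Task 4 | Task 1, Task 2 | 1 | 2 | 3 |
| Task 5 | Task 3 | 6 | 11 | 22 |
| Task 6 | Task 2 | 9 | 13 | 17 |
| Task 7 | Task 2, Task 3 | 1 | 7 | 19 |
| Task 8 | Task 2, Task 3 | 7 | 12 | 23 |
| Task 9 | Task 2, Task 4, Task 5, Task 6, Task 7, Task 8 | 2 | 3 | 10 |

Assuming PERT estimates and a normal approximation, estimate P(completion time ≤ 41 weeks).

te_Task 1 = (11 + 4·12 + 19)/6 = 78/6 = 13; σ²_Task 1 = ((19−11)/6)² = 1.778
te_Task 2 = (2 + 4·6 + 10)/6 = 36/6 = 6; σ²_Task 2 = ((10−2)/6)² = 1.778
te_Task 3 = (3 + 4·6 + 15)/6 = 42/6 = 7; σ²_Task 3 = ((15−3)/6)² = 4.000
te_Task 4 = (1 + 4·2 + 3)/6 = 12/6 = 2; σ²_Task 4 = ((3−1)/6)² = 0.111
te_Task 5 = (6 + 4·11 + 22)/6 = 72/6 = 12; σ²_Task 5 = ((22−6)/6)² = 7.111
te_Task 6 = (9 + 4·13 + 17)/6 = 78/6 = 13; σ²_Task 6 = ((17−9)/6)² = 1.778
te_Task 7 = (1 + 4·7 + 19)/6 = 48/6 = 8; σ²_Task 7 = ((19−1)/6)² = 9.000
te_Task 8 = (7 + 4·12 + 23)/6 = 78/6 = 13; σ²_Task 8 = ((23−7)/6)² = 7.111
te_Task 9 = (2 + 4·3 + 10)/6 = 24/6 = 4; σ²_Task 9 = ((10−2)/6)² = 1.778

Forward pass:
ES_Task 1 = 0; EF_Task 1 = 13
ES_Task 2 = 13; EF_Task 2 = 13+6 = 19
ES_Task 3 = 13; EF_Task 3 = 13+7 = 20
ES_Task 4 = max(EF_Task 1=13, EF_Task 2=19) = 19; EF_Task 4 = 19+2 = 21
ES_Task 5 = 20; EF_Task 5 = 20+12 = 32
ES_Task 6 = 19; EF_Task 6 = 19+13 = 32
ES_Task 7 = max(EF_Task 2=19, EF_Task 3=20) = 20; EF_Task 7 = 20+8 = 28
ES_Task 8 = max(EF_Task 2=19, EF_Task 3=20) = 20; EF_Task 8 = 20+13 = 33
ES_Task 9 = max(EF_Task 2=19, EF_Task 4=21, EF_Task 5=32, EF_Task 6=32, EF_Task 7=28, EF_Task 8=33) = 33; EF_Task 9 = 33+4 = 37
Expected project duration μ = 37 weeks. Critical path: Task 1 → Task 3 → Task 8 → Task 9.

Variance along critical path = 1.778 + 4.000 + 7.111 + 1.778 = 14.667; σ = √14.667 = 3.830 weeks.
Z = (41 − 37) / 3.830 = 1.044
P(T ≤ 41) = Φ(1.044) ≈ 0.852

0.852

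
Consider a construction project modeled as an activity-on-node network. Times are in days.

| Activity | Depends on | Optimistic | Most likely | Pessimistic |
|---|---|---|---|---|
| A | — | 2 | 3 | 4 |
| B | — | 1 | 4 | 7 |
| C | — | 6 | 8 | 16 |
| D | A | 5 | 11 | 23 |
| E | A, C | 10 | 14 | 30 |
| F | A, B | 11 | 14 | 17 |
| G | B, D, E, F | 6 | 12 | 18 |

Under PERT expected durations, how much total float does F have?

7 days

te_A = (2 + 4·3 + 4)/6 = 18/6 = 3
te_B = (1 + 4·4 + 7)/6 = 24/6 = 4
te_C = (6 + 4·8 + 16)/6 = 54/6 = 9
te_D = (5 + 4·11 + 23)/6 = 72/6 = 12
te_E = (10 + 4·14 + 30)/6 = 96/6 = 16
te_F = (11 + 4·14 + 17)/6 = 84/6 = 14
te_G = (6 + 4·12 + 18)/6 = 72/6 = 12

Forward pass:
ES_A = 0; EF_A = 3
ES_B = 0; EF_B = 4
ES_C = 0; EF_C = 9
ES_D = 3; EF_D = 3+12 = 15
ES_E = max(EF_A=3, EF_C=9) = 9; EF_E = 9+16 = 25
ES_F = max(EF_A=3, EF_B=4) = 4; EF_F = 4+14 = 18
ES_G = max(EF_B=4, EF_D=15, EF_E=25, EF_F=18) = 25; EF_G = 25+12 = 37
Expected project duration μ = 37 days. Critical path: C → E → G.

Backward pass:
LF_G = 37; LS_G = 37−12 = 25
LF_F = LS_G = 25; LS_F = 25−14 = 11
LF_E = LS_G = 25; LS_E = 25−16 = 9
LF_D = LS_G = 25; LS_D = 25−12 = 13
LF_C = LS_E = 9; LS_C = 9−9 = 0
LF_B = min(LS_F=11, LS_G=25) = 11; LS_B = 11−4 = 7
LF_A = min(LS_D=13, LS_E=9, LS_F=11) = 9; LS_A = 9−3 = 6
Slack_F = LS_F − ES_F = 11 − 4 = 7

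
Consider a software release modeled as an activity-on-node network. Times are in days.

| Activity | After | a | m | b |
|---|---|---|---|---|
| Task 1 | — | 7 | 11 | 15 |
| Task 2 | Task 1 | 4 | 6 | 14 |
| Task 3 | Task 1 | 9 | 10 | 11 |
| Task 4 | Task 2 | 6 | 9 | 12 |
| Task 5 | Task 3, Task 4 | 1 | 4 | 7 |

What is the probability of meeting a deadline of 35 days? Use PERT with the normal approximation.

0.941

te_Task 1 = (7 + 4·11 + 15)/6 = 66/6 = 11; σ²_Task 1 = ((15−7)/6)² = 1.778
te_Task 2 = (4 + 4·6 + 14)/6 = 42/6 = 7; σ²_Task 2 = ((14−4)/6)² = 2.778
te_Task 3 = (9 + 4·10 + 11)/6 = 60/6 = 10; σ²_Task 3 = ((11−9)/6)² = 0.111
te_Task 4 = (6 + 4·9 + 12)/6 = 54/6 = 9; σ²_Task 4 = ((12−6)/6)² = 1.000
te_Task 5 = (1 + 4·4 + 7)/6 = 24/6 = 4; σ²_Task 5 = ((7−1)/6)² = 1.000

Forward pass:
ES_Task 1 = 0; EF_Task 1 = 11
ES_Task 2 = 11; EF_Task 2 = 11+7 = 18
ES_Task 3 = 11; EF_Task 3 = 11+10 = 21
ES_Task 4 = 18; EF_Task 4 = 18+9 = 27
ES_Task 5 = max(EF_Task 3=21, EF_Task 4=27) = 27; EF_Task 5 = 27+4 = 31
Expected project duration μ = 31 days. Critical path: Task 1 → Task 2 → Task 4 → Task 5.

Variance along critical path = 1.778 + 2.778 + 1.000 + 1.000 = 6.556; σ = √6.556 = 2.560 days.
Z = (35 − 31) / 2.560 = 1.562
P(T ≤ 35) = Φ(1.562) ≈ 0.941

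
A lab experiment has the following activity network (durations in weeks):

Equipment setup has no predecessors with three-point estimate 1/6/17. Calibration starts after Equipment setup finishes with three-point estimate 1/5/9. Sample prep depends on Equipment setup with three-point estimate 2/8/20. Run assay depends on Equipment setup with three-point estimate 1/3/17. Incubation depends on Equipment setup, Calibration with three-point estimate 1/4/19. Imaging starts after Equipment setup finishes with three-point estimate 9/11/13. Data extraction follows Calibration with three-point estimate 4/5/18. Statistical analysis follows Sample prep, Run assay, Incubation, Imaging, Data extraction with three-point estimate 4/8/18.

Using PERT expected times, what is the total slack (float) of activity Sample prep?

te_Equipment setup = (1 + 4·6 + 17)/6 = 42/6 = 7
te_Calibration = (1 + 4·5 + 9)/6 = 30/6 = 5
te_Sample prep = (2 + 4·8 + 20)/6 = 54/6 = 9
te_Run assay = (1 + 4·3 + 17)/6 = 30/6 = 5
te_Incubation = (1 + 4·4 + 19)/6 = 36/6 = 6
te_Imaging = (9 + 4·11 + 13)/6 = 66/6 = 11
te_Data extraction = (4 + 4·5 + 18)/6 = 42/6 = 7
te_Statistical analysis = (4 + 4·8 + 18)/6 = 54/6 = 9

Forward pass:
ES_Equipment setup = 0; EF_Equipment setup = 7
ES_Calibration = 7; EF_Calibration = 7+5 = 12
ES_Sample prep = 7; EF_Sample prep = 7+9 = 16
ES_Run assay = 7; EF_Run assay = 7+5 = 12
ES_Incubation = max(EF_Equipment setup=7, EF_Calibration=12) = 12; EF_Incubation = 12+6 = 18
ES_Imaging = 7; EF_Imaging = 7+11 = 18
ES_Data extraction = 12; EF_Data extraction = 12+7 = 19
ES_Statistical analysis = max(EF_Sample prep=16, EF_Run assay=12, EF_Incubation=18, EF_Imaging=18, EF_Data extraction=19) = 19; EF_Statistical analysis = 19+9 = 28
Expected project duration μ = 28 weeks. Critical path: Equipment setup → Calibration → Data extraction → Statistical analysis.

Backward pass:
LF_Statistical analysis = 28; LS_Statistical analysis = 28−9 = 19
LF_Data extraction = LS_Statistical analysis = 19; LS_Data extraction = 19−7 = 12
LF_Imaging = LS_Statistical analysis = 19; LS_Imaging = 19−11 = 8
LF_Incubation = LS_Statistical analysis = 19; LS_Incubation = 19−6 = 13
LF_Run assay = LS_Statistical analysis = 19; LS_Run assay = 19−5 = 14
LF_Sample prep = LS_Statistical analysis = 19; LS_Sample prep = 19−9 = 10
LF_Calibration = min(LS_Incubation=13, LS_Data extraction=12) = 12; LS_Calibration = 12−5 = 7
LF_Equipment setup = min(LS_Calibration=7, LS_Sample prep=10, LS_Run assay=14, LS_Incubation=13, LS_Imaging=8) = 7; LS_Equipment setup = 7−7 = 0
Slack_Sample prep = LS_Sample prep − ES_Sample prep = 10 − 7 = 3

3 weeks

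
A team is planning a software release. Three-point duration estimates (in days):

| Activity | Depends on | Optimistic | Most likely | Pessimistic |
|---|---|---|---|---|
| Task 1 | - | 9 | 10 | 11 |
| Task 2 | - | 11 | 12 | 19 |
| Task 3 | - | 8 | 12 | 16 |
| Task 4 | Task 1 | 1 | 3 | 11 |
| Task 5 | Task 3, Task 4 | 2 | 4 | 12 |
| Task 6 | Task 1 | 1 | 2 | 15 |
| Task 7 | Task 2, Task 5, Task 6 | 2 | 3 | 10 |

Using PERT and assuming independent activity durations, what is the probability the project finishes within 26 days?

te_Task 1 = (9 + 4·10 + 11)/6 = 60/6 = 10; σ²_Task 1 = ((11−9)/6)² = 0.111
te_Task 2 = (11 + 4·12 + 19)/6 = 78/6 = 13; σ²_Task 2 = ((19−11)/6)² = 1.778
te_Task 3 = (8 + 4·12 + 16)/6 = 72/6 = 12; σ²_Task 3 = ((16−8)/6)² = 1.778
te_Task 4 = (1 + 4·3 + 11)/6 = 24/6 = 4; σ²_Task 4 = ((11−1)/6)² = 2.778
te_Task 5 = (2 + 4·4 + 12)/6 = 30/6 = 5; σ²_Task 5 = ((12−2)/6)² = 2.778
te_Task 6 = (1 + 4·2 + 15)/6 = 24/6 = 4; σ²_Task 6 = ((15−1)/6)² = 5.444
te_Task 7 = (2 + 4·3 + 10)/6 = 24/6 = 4; σ²_Task 7 = ((10−2)/6)² = 1.778

Forward pass:
ES_Task 1 = 0; EF_Task 1 = 10
ES_Task 2 = 0; EF_Task 2 = 13
ES_Task 3 = 0; EF_Task 3 = 12
ES_Task 4 = 10; EF_Task 4 = 10+4 = 14
ES_Task 5 = max(EF_Task 3=12, EF_Task 4=14) = 14; EF_Task 5 = 14+5 = 19
ES_Task 6 = 10; EF_Task 6 = 10+4 = 14
ES_Task 7 = max(EF_Task 2=13, EF_Task 5=19, EF_Task 6=14) = 19; EF_Task 7 = 19+4 = 23
Expected project duration μ = 23 days. Critical path: Task 1 → Task 4 → Task 5 → Task 7.

Variance along critical path = 0.111 + 2.778 + 2.778 + 1.778 = 7.444; σ = √7.444 = 2.728 days.
Z = (26 − 23) / 2.728 = 1.100
P(T ≤ 26) = Φ(1.100) ≈ 0.864

0.864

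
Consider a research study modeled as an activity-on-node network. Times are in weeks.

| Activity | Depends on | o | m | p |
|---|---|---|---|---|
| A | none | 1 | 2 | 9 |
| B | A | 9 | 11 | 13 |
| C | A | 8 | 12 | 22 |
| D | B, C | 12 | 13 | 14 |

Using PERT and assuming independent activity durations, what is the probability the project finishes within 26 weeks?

0.134

te_A = (1 + 4·2 + 9)/6 = 18/6 = 3; σ²_A = ((9−1)/6)² = 1.778
te_B = (9 + 4·11 + 13)/6 = 66/6 = 11; σ²_B = ((13−9)/6)² = 0.444
te_C = (8 + 4·12 + 22)/6 = 78/6 = 13; σ²_C = ((22−8)/6)² = 5.444
te_D = (12 + 4·13 + 14)/6 = 78/6 = 13; σ²_D = ((14−12)/6)² = 0.111

Forward pass:
ES_A = 0; EF_A = 3
ES_B = 3; EF_B = 3+11 = 14
ES_C = 3; EF_C = 3+13 = 16
ES_D = max(EF_B=14, EF_C=16) = 16; EF_D = 16+13 = 29
Expected project duration μ = 29 weeks. Critical path: A → C → D.

Variance along critical path = 1.778 + 5.444 + 0.111 = 7.333; σ = √7.333 = 2.708 weeks.
Z = (26 − 29) / 2.708 = -1.108
P(T ≤ 26) = Φ(-1.108) ≈ 0.134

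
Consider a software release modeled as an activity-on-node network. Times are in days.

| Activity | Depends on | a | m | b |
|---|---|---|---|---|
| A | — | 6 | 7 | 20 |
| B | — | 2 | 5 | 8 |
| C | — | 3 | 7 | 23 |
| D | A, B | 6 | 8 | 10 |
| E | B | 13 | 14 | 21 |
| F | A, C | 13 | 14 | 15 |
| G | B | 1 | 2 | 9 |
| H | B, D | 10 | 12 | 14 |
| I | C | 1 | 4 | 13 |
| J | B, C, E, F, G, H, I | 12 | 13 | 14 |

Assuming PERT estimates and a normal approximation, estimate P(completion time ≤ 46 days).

0.942

te_A = (6 + 4·7 + 20)/6 = 54/6 = 9; σ²_A = ((20−6)/6)² = 5.444
te_B = (2 + 4·5 + 8)/6 = 30/6 = 5; σ²_B = ((8−2)/6)² = 1.000
te_C = (3 + 4·7 + 23)/6 = 54/6 = 9; σ²_C = ((23−3)/6)² = 11.111
te_D = (6 + 4·8 + 10)/6 = 48/6 = 8; σ²_D = ((10−6)/6)² = 0.444
te_E = (13 + 4·14 + 21)/6 = 90/6 = 15; σ²_E = ((21−13)/6)² = 1.778
te_F = (13 + 4·14 + 15)/6 = 84/6 = 14; σ²_F = ((15−13)/6)² = 0.111
te_G = (1 + 4·2 + 9)/6 = 18/6 = 3; σ²_G = ((9−1)/6)² = 1.778
te_H = (10 + 4·12 + 14)/6 = 72/6 = 12; σ²_H = ((14−10)/6)² = 0.444
te_I = (1 + 4·4 + 13)/6 = 30/6 = 5; σ²_I = ((13−1)/6)² = 4.000
te_J = (12 + 4·13 + 14)/6 = 78/6 = 13; σ²_J = ((14−12)/6)² = 0.111

Forward pass:
ES_A = 0; EF_A = 9
ES_B = 0; EF_B = 5
ES_C = 0; EF_C = 9
ES_D = max(EF_A=9, EF_B=5) = 9; EF_D = 9+8 = 17
ES_E = 5; EF_E = 5+15 = 20
ES_F = max(EF_A=9, EF_C=9) = 9; EF_F = 9+14 = 23
ES_G = 5; EF_G = 5+3 = 8
ES_H = max(EF_B=5, EF_D=17) = 17; EF_H = 17+12 = 29
ES_I = 9; EF_I = 9+5 = 14
ES_J = max(EF_B=5, EF_C=9, EF_E=20, EF_F=23, EF_G=8, EF_H=29, EF_I=14) = 29; EF_J = 29+13 = 42
Expected project duration μ = 42 days. Critical path: A → D → H → J.

Variance along critical path = 5.444 + 0.444 + 0.444 + 0.111 = 6.444; σ = √6.444 = 2.539 days.
Z = (46 − 42) / 2.539 = 1.576
P(T ≤ 46) = Φ(1.576) ≈ 0.942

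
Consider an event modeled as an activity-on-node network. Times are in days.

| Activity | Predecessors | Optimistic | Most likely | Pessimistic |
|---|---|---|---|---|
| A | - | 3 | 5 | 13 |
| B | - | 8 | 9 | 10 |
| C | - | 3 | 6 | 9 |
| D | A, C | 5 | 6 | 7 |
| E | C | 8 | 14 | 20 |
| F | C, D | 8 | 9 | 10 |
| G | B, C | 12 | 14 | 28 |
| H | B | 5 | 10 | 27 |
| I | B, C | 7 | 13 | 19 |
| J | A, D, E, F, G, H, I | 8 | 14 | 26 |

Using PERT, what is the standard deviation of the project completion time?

4.03 days

te_A = (3 + 4·5 + 13)/6 = 36/6 = 6; σ²_A = ((13−3)/6)² = 2.778
te_B = (8 + 4·9 + 10)/6 = 54/6 = 9; σ²_B = ((10−8)/6)² = 0.111
te_C = (3 + 4·6 + 9)/6 = 36/6 = 6; σ²_C = ((9−3)/6)² = 1.000
te_D = (5 + 4·6 + 7)/6 = 36/6 = 6; σ²_D = ((7−5)/6)² = 0.111
te_E = (8 + 4·14 + 20)/6 = 84/6 = 14; σ²_E = ((20−8)/6)² = 4.000
te_F = (8 + 4·9 + 10)/6 = 54/6 = 9; σ²_F = ((10−8)/6)² = 0.111
te_G = (12 + 4·14 + 28)/6 = 96/6 = 16; σ²_G = ((28−12)/6)² = 7.111
te_H = (5 + 4·10 + 27)/6 = 72/6 = 12; σ²_H = ((27−5)/6)² = 13.444
te_I = (7 + 4·13 + 19)/6 = 78/6 = 13; σ²_I = ((19−7)/6)² = 4.000
te_J = (8 + 4·14 + 26)/6 = 90/6 = 15; σ²_J = ((26−8)/6)² = 9.000

Forward pass:
ES_A = 0; EF_A = 6
ES_B = 0; EF_B = 9
ES_C = 0; EF_C = 6
ES_D = max(EF_A=6, EF_C=6) = 6; EF_D = 6+6 = 12
ES_E = 6; EF_E = 6+14 = 20
ES_F = max(EF_C=6, EF_D=12) = 12; EF_F = 12+9 = 21
ES_G = max(EF_B=9, EF_C=6) = 9; EF_G = 9+16 = 25
ES_H = 9; EF_H = 9+12 = 21
ES_I = max(EF_B=9, EF_C=6) = 9; EF_I = 9+13 = 22
ES_J = max(EF_A=6, EF_D=12, EF_E=20, EF_F=21, EF_G=25, EF_H=21, EF_I=22) = 25; EF_J = 25+15 = 40
Expected project duration μ = 40 days. Critical path: B → G → J.

Variance along critical path = 0.111 + 7.111 + 9.000 = 16.222
σ = √16.222 = 4.028 days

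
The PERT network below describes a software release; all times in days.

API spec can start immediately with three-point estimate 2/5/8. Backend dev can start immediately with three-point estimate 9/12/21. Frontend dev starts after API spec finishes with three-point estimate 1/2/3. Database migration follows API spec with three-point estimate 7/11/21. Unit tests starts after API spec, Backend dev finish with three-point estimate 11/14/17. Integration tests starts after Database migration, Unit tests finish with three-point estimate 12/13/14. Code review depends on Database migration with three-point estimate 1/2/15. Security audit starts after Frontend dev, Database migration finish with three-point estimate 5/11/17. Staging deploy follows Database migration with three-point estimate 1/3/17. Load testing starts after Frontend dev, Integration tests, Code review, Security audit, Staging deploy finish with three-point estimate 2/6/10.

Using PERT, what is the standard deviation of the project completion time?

2.62 days

te_API spec = (2 + 4·5 + 8)/6 = 30/6 = 5; σ²_API spec = ((8−2)/6)² = 1.000
te_Backend dev = (9 + 4·12 + 21)/6 = 78/6 = 13; σ²_Backend dev = ((21−9)/6)² = 4.000
te_Frontend dev = (1 + 4·2 + 3)/6 = 12/6 = 2; σ²_Frontend dev = ((3−1)/6)² = 0.111
te_Database migration = (7 + 4·11 + 21)/6 = 72/6 = 12; σ²_Database migration = ((21−7)/6)² = 5.444
te_Unit tests = (11 + 4·14 + 17)/6 = 84/6 = 14; σ²_Unit tests = ((17−11)/6)² = 1.000
te_Integration tests = (12 + 4·13 + 14)/6 = 78/6 = 13; σ²_Integration tests = ((14−12)/6)² = 0.111
te_Code review = (1 + 4·2 + 15)/6 = 24/6 = 4; σ²_Code review = ((15−1)/6)² = 5.444
te_Security audit = (5 + 4·11 + 17)/6 = 66/6 = 11; σ²_Security audit = ((17−5)/6)² = 4.000
te_Staging deploy = (1 + 4·3 + 17)/6 = 30/6 = 5; σ²_Staging deploy = ((17−1)/6)² = 7.111
te_Load testing = (2 + 4·6 + 10)/6 = 36/6 = 6; σ²_Load testing = ((10−2)/6)² = 1.778

Forward pass:
ES_API spec = 0; EF_API spec = 5
ES_Backend dev = 0; EF_Backend dev = 13
ES_Frontend dev = 5; EF_Frontend dev = 5+2 = 7
ES_Database migration = 5; EF_Database migration = 5+12 = 17
ES_Unit tests = max(EF_API spec=5, EF_Backend dev=13) = 13; EF_Unit tests = 13+14 = 27
ES_Integration tests = max(EF_Database migration=17, EF_Unit tests=27) = 27; EF_Integration tests = 27+13 = 40
ES_Code review = 17; EF_Code review = 17+4 = 21
ES_Security audit = max(EF_Frontend dev=7, EF_Database migration=17) = 17; EF_Security audit = 17+11 = 28
ES_Staging deploy = 17; EF_Staging deploy = 17+5 = 22
ES_Load testing = max(EF_Frontend dev=7, EF_Integration tests=40, EF_Code review=21, EF_Security audit=28, EF_Staging deploy=22) = 40; EF_Load testing = 40+6 = 46
Expected project duration μ = 46 days. Critical path: Backend dev → Unit tests → Integration tests → Load testing.

Variance along critical path = 4.000 + 1.000 + 0.111 + 1.778 = 6.889
σ = √6.889 = 2.625 days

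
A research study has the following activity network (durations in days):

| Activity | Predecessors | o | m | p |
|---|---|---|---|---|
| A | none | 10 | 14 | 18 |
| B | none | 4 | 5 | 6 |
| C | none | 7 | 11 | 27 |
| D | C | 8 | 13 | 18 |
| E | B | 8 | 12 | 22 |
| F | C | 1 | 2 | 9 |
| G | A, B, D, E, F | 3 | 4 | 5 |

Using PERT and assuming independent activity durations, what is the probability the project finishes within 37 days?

0.969

te_A = (10 + 4·14 + 18)/6 = 84/6 = 14; σ²_A = ((18−10)/6)² = 1.778
te_B = (4 + 4·5 + 6)/6 = 30/6 = 5; σ²_B = ((6−4)/6)² = 0.111
te_C = (7 + 4·11 + 27)/6 = 78/6 = 13; σ²_C = ((27−7)/6)² = 11.111
te_D = (8 + 4·13 + 18)/6 = 78/6 = 13; σ²_D = ((18−8)/6)² = 2.778
te_E = (8 + 4·12 + 22)/6 = 78/6 = 13; σ²_E = ((22−8)/6)² = 5.444
te_F = (1 + 4·2 + 9)/6 = 18/6 = 3; σ²_F = ((9−1)/6)² = 1.778
te_G = (3 + 4·4 + 5)/6 = 24/6 = 4; σ²_G = ((5−3)/6)² = 0.111

Forward pass:
ES_A = 0; EF_A = 14
ES_B = 0; EF_B = 5
ES_C = 0; EF_C = 13
ES_D = 13; EF_D = 13+13 = 26
ES_E = 5; EF_E = 5+13 = 18
ES_F = 13; EF_F = 13+3 = 16
ES_G = max(EF_A=14, EF_B=5, EF_D=26, EF_E=18, EF_F=16) = 26; EF_G = 26+4 = 30
Expected project duration μ = 30 days. Critical path: C → D → G.

Variance along critical path = 11.111 + 2.778 + 0.111 = 14.000; σ = √14.000 = 3.742 days.
Z = (37 − 30) / 3.742 = 1.871
P(T ≤ 37) = Φ(1.871) ≈ 0.969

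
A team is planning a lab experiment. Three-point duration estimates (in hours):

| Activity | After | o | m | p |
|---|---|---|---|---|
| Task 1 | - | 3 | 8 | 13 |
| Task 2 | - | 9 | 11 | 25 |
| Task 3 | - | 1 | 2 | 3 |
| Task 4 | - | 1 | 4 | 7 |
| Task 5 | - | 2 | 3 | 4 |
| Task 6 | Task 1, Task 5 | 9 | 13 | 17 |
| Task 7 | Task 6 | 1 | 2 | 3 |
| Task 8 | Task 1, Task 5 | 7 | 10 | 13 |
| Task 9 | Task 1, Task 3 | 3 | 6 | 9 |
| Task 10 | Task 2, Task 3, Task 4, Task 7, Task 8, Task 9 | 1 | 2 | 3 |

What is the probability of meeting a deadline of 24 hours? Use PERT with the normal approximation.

te_Task 1 = (3 + 4·8 + 13)/6 = 48/6 = 8; σ²_Task 1 = ((13−3)/6)² = 2.778
te_Task 2 = (9 + 4·11 + 25)/6 = 78/6 = 13; σ²_Task 2 = ((25−9)/6)² = 7.111
te_Task 3 = (1 + 4·2 + 3)/6 = 12/6 = 2; σ²_Task 3 = ((3−1)/6)² = 0.111
te_Task 4 = (1 + 4·4 + 7)/6 = 24/6 = 4; σ²_Task 4 = ((7−1)/6)² = 1.000
te_Task 5 = (2 + 4·3 + 4)/6 = 18/6 = 3; σ²_Task 5 = ((4−2)/6)² = 0.111
te_Task 6 = (9 + 4·13 + 17)/6 = 78/6 = 13; σ²_Task 6 = ((17−9)/6)² = 1.778
te_Task 7 = (1 + 4·2 + 3)/6 = 12/6 = 2; σ²_Task 7 = ((3−1)/6)² = 0.111
te_Task 8 = (7 + 4·10 + 13)/6 = 60/6 = 10; σ²_Task 8 = ((13−7)/6)² = 1.000
te_Task 9 = (3 + 4·6 + 9)/6 = 36/6 = 6; σ²_Task 9 = ((9−3)/6)² = 1.000
te_Task 10 = (1 + 4·2 + 3)/6 = 12/6 = 2; σ²_Task 10 = ((3−1)/6)² = 0.111

Forward pass:
ES_Task 1 = 0; EF_Task 1 = 8
ES_Task 2 = 0; EF_Task 2 = 13
ES_Task 3 = 0; EF_Task 3 = 2
ES_Task 4 = 0; EF_Task 4 = 4
ES_Task 5 = 0; EF_Task 5 = 3
ES_Task 6 = max(EF_Task 1=8, EF_Task 5=3) = 8; EF_Task 6 = 8+13 = 21
ES_Task 7 = 21; EF_Task 7 = 21+2 = 23
ES_Task 8 = max(EF_Task 1=8, EF_Task 5=3) = 8; EF_Task 8 = 8+10 = 18
ES_Task 9 = max(EF_Task 1=8, EF_Task 3=2) = 8; EF_Task 9 = 8+6 = 14
ES_Task 10 = max(EF_Task 2=13, EF_Task 3=2, EF_Task 4=4, EF_Task 7=23, EF_Task 8=18, EF_Task 9=14) = 23; EF_Task 10 = 23+2 = 25
Expected project duration μ = 25 hours. Critical path: Task 1 → Task 6 → Task 7 → Task 10.

Variance along critical path = 2.778 + 1.778 + 0.111 + 0.111 = 4.778; σ = √4.778 = 2.186 hours.
Z = (24 − 25) / 2.186 = -0.457
P(T ≤ 24) = Φ(-0.457) ≈ 0.324

0.324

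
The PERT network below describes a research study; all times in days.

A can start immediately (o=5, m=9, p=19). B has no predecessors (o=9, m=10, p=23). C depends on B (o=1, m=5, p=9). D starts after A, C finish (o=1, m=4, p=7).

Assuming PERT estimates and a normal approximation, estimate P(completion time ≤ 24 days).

te_A = (5 + 4·9 + 19)/6 = 60/6 = 10; σ²_A = ((19−5)/6)² = 5.444
te_B = (9 + 4·10 + 23)/6 = 72/6 = 12; σ²_B = ((23−9)/6)² = 5.444
te_C = (1 + 4·5 + 9)/6 = 30/6 = 5; σ²_C = ((9−1)/6)² = 1.778
te_D = (1 + 4·4 + 7)/6 = 24/6 = 4; σ²_D = ((7−1)/6)² = 1.000

Forward pass:
ES_A = 0; EF_A = 10
ES_B = 0; EF_B = 12
ES_C = 12; EF_C = 12+5 = 17
ES_D = max(EF_A=10, EF_C=17) = 17; EF_D = 17+4 = 21
Expected project duration μ = 21 days. Critical path: B → C → D.

Variance along critical path = 5.444 + 1.778 + 1.000 = 8.222; σ = √8.222 = 2.867 days.
Z = (24 − 21) / 2.867 = 1.046
P(T ≤ 24) = Φ(1.046) ≈ 0.852

0.852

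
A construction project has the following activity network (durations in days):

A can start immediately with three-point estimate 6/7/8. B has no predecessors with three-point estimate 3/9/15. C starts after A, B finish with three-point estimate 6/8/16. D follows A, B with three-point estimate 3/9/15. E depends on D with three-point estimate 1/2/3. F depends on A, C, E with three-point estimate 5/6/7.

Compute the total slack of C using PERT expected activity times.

te_A = (6 + 4·7 + 8)/6 = 42/6 = 7
te_B = (3 + 4·9 + 15)/6 = 54/6 = 9
te_C = (6 + 4·8 + 16)/6 = 54/6 = 9
te_D = (3 + 4·9 + 15)/6 = 54/6 = 9
te_E = (1 + 4·2 + 3)/6 = 12/6 = 2
te_F = (5 + 4·6 + 7)/6 = 36/6 = 6

Forward pass:
ES_A = 0; EF_A = 7
ES_B = 0; EF_B = 9
ES_C = max(EF_A=7, EF_B=9) = 9; EF_C = 9+9 = 18
ES_D = max(EF_A=7, EF_B=9) = 9; EF_D = 9+9 = 18
ES_E = 18; EF_E = 18+2 = 20
ES_F = max(EF_A=7, EF_C=18, EF_E=20) = 20; EF_F = 20+6 = 26
Expected project duration μ = 26 days. Critical path: B → D → E → F.

Backward pass:
LF_F = 26; LS_F = 26−6 = 20
LF_E = LS_F = 20; LS_E = 20−2 = 18
LF_D = LS_E = 18; LS_D = 18−9 = 9
LF_C = LS_F = 20; LS_C = 20−9 = 11
LF_B = min(LS_C=11, LS_D=9) = 9; LS_B = 9−9 = 0
LF_A = min(LS_C=11, LS_D=9, LS_F=20) = 9; LS_A = 9−7 = 2
Slack_C = LS_C − ES_C = 11 − 9 = 2

2 days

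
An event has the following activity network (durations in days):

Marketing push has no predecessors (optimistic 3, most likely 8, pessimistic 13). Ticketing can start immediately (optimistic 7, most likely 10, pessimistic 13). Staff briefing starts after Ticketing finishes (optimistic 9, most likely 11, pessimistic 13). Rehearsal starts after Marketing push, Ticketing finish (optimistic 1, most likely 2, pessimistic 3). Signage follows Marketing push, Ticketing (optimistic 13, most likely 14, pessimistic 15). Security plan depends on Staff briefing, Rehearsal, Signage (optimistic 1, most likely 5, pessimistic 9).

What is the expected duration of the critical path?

29 days

te_Marketing push = (3 + 4·8 + 13)/6 = 48/6 = 8
te_Ticketing = (7 + 4·10 + 13)/6 = 60/6 = 10
te_Staff briefing = (9 + 4·11 + 13)/6 = 66/6 = 11
te_Rehearsal = (1 + 4·2 + 3)/6 = 12/6 = 2
te_Signage = (13 + 4·14 + 15)/6 = 84/6 = 14
te_Security plan = (1 + 4·5 + 9)/6 = 30/6 = 5

Forward pass:
ES_Marketing push = 0; EF_Marketing push = 8
ES_Ticketing = 0; EF_Ticketing = 10
ES_Staff briefing = 10; EF_Staff briefing = 10+11 = 21
ES_Rehearsal = max(EF_Marketing push=8, EF_Ticketing=10) = 10; EF_Rehearsal = 10+2 = 12
ES_Signage = max(EF_Marketing push=8, EF_Ticketing=10) = 10; EF_Signage = 10+14 = 24
ES_Security plan = max(EF_Staff briefing=21, EF_Rehearsal=12, EF_Signage=24) = 24; EF_Security plan = 24+5 = 29
Expected project duration μ = 29 days. Critical path: Ticketing → Signage → Security plan.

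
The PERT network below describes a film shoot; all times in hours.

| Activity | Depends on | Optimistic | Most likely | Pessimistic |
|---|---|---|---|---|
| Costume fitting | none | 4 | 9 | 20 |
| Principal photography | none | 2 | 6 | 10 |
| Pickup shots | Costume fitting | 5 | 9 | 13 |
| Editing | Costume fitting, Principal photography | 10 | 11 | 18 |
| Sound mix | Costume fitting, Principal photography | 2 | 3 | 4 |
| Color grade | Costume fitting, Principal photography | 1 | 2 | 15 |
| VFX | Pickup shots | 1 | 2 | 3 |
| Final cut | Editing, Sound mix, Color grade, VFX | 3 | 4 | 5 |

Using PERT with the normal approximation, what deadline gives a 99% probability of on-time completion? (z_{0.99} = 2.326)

33.0 hours

te_Costume fitting = (4 + 4·9 + 20)/6 = 60/6 = 10; σ²_Costume fitting = ((20−4)/6)² = 7.111
te_Principal photography = (2 + 4·6 + 10)/6 = 36/6 = 6; σ²_Principal photography = ((10−2)/6)² = 1.778
te_Pickup shots = (5 + 4·9 + 13)/6 = 54/6 = 9; σ²_Pickup shots = ((13−5)/6)² = 1.778
te_Editing = (10 + 4·11 + 18)/6 = 72/6 = 12; σ²_Editing = ((18−10)/6)² = 1.778
te_Sound mix = (2 + 4·3 + 4)/6 = 18/6 = 3; σ²_Sound mix = ((4−2)/6)² = 0.111
te_Color grade = (1 + 4·2 + 15)/6 = 24/6 = 4; σ²_Color grade = ((15−1)/6)² = 5.444
te_VFX = (1 + 4·2 + 3)/6 = 12/6 = 2; σ²_VFX = ((3−1)/6)² = 0.111
te_Final cut = (3 + 4·4 + 5)/6 = 24/6 = 4; σ²_Final cut = ((5−3)/6)² = 0.111

Forward pass:
ES_Costume fitting = 0; EF_Costume fitting = 10
ES_Principal photography = 0; EF_Principal photography = 6
ES_Pickup shots = 10; EF_Pickup shots = 10+9 = 19
ES_Editing = max(EF_Costume fitting=10, EF_Principal photography=6) = 10; EF_Editing = 10+12 = 22
ES_Sound mix = max(EF_Costume fitting=10, EF_Principal photography=6) = 10; EF_Sound mix = 10+3 = 13
ES_Color grade = max(EF_Costume fitting=10, EF_Principal photography=6) = 10; EF_Color grade = 10+4 = 14
ES_VFX = 19; EF_VFX = 19+2 = 21
ES_Final cut = max(EF_Editing=22, EF_Sound mix=13, EF_Color grade=14, EF_VFX=21) = 22; EF_Final cut = 22+4 = 26
Expected project duration μ = 26 hours. Critical path: Costume fitting → Editing → Final cut.

Variance along critical path = 7.111 + 1.778 + 0.111 = 9.000; σ = 3.000 hours.
D = μ + z·σ = 26 + 2.326·3.000 = 33.0 hours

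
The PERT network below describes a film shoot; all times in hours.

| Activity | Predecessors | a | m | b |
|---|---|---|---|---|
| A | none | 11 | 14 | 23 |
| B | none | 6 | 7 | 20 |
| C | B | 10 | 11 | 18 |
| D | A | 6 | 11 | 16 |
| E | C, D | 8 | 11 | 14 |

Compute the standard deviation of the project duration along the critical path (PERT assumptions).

te_A = (11 + 4·14 + 23)/6 = 90/6 = 15; σ²_A = ((23−11)/6)² = 4.000
te_B = (6 + 4·7 + 20)/6 = 54/6 = 9; σ²_B = ((20−6)/6)² = 5.444
te_C = (10 + 4·11 + 18)/6 = 72/6 = 12; σ²_C = ((18−10)/6)² = 1.778
te_D = (6 + 4·11 + 16)/6 = 66/6 = 11; σ²_D = ((16−6)/6)² = 2.778
te_E = (8 + 4·11 + 14)/6 = 66/6 = 11; σ²_E = ((14−8)/6)² = 1.000

Forward pass:
ES_A = 0; EF_A = 15
ES_B = 0; EF_B = 9
ES_C = 9; EF_C = 9+12 = 21
ES_D = 15; EF_D = 15+11 = 26
ES_E = max(EF_C=21, EF_D=26) = 26; EF_E = 26+11 = 37
Expected project duration μ = 37 hours. Critical path: A → D → E.

Variance along critical path = 4.000 + 2.778 + 1.000 = 7.778
σ = √7.778 = 2.789 hours

2.79 hours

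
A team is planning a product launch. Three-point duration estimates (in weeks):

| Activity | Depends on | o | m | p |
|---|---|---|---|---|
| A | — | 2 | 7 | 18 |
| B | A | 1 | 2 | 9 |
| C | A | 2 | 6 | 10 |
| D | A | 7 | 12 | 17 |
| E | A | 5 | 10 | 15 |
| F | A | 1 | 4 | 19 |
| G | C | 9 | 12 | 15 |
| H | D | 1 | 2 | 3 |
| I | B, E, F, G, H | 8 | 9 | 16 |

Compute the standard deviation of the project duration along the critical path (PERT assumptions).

3.42 weeks

te_A = (2 + 4·7 + 18)/6 = 48/6 = 8; σ²_A = ((18−2)/6)² = 7.111
te_B = (1 + 4·2 + 9)/6 = 18/6 = 3; σ²_B = ((9−1)/6)² = 1.778
te_C = (2 + 4·6 + 10)/6 = 36/6 = 6; σ²_C = ((10−2)/6)² = 1.778
te_D = (7 + 4·12 + 17)/6 = 72/6 = 12; σ²_D = ((17−7)/6)² = 2.778
te_E = (5 + 4·10 + 15)/6 = 60/6 = 10; σ²_E = ((15−5)/6)² = 2.778
te_F = (1 + 4·4 + 19)/6 = 36/6 = 6; σ²_F = ((19−1)/6)² = 9.000
te_G = (9 + 4·12 + 15)/6 = 72/6 = 12; σ²_G = ((15−9)/6)² = 1.000
te_H = (1 + 4·2 + 3)/6 = 12/6 = 2; σ²_H = ((3−1)/6)² = 0.111
te_I = (8 + 4·9 + 16)/6 = 60/6 = 10; σ²_I = ((16−8)/6)² = 1.778

Forward pass:
ES_A = 0; EF_A = 8
ES_B = 8; EF_B = 8+3 = 11
ES_C = 8; EF_C = 8+6 = 14
ES_D = 8; EF_D = 8+12 = 20
ES_E = 8; EF_E = 8+10 = 18
ES_F = 8; EF_F = 8+6 = 14
ES_G = 14; EF_G = 14+12 = 26
ES_H = 20; EF_H = 20+2 = 22
ES_I = max(EF_B=11, EF_E=18, EF_F=14, EF_G=26, EF_H=22) = 26; EF_I = 26+10 = 36
Expected project duration μ = 36 weeks. Critical path: A → C → G → I.

Variance along critical path = 7.111 + 1.778 + 1.000 + 1.778 = 11.667
σ = √11.667 = 3.416 weeks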